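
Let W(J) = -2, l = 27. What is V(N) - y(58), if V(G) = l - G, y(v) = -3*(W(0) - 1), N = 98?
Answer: -80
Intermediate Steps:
y(v) = 9 (y(v) = -3*(-2 - 1) = -3*(-3) = 9)
V(G) = 27 - G
V(N) - y(58) = (27 - 1*98) - 1*9 = (27 - 98) - 9 = -71 - 9 = -80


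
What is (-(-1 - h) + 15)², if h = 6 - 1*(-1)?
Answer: 529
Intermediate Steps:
h = 7 (h = 6 + 1 = 7)
(-(-1 - h) + 15)² = (-(-1 - 1*7) + 15)² = (-(-1 - 7) + 15)² = (-1*(-8) + 15)² = (8 + 15)² = 23² = 529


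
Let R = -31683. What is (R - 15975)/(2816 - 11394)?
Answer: 23829/4289 ≈ 5.5558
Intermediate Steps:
(R - 15975)/(2816 - 11394) = (-31683 - 15975)/(2816 - 11394) = -47658/(-8578) = -47658*(-1/8578) = 23829/4289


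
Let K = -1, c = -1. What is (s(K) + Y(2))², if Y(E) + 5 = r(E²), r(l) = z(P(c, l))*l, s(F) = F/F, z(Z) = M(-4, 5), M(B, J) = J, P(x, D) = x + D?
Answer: 256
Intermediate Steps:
P(x, D) = D + x
z(Z) = 5
s(F) = 1
r(l) = 5*l
Y(E) = -5 + 5*E²
(s(K) + Y(2))² = (1 + (-5 + 5*2²))² = (1 + (-5 + 5*4))² = (1 + (-5 + 20))² = (1 + 15)² = 16² = 256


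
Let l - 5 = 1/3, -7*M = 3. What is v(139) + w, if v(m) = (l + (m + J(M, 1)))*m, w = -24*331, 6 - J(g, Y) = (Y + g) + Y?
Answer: 267412/21 ≈ 12734.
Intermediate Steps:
M = -3/7 (M = -⅐*3 = -3/7 ≈ -0.42857)
J(g, Y) = 6 - g - 2*Y (J(g, Y) = 6 - ((Y + g) + Y) = 6 - (g + 2*Y) = 6 + (-g - 2*Y) = 6 - g - 2*Y)
w = -7944
l = 16/3 (l = 5 + 1/3 = 5 + ⅓ = 16/3 ≈ 5.3333)
v(m) = m*(205/21 + m) (v(m) = (16/3 + (m + (6 - 1*(-3/7) - 2*1)))*m = (16/3 + (m + (6 + 3/7 - 2)))*m = (16/3 + (m + 31/7))*m = (16/3 + (31/7 + m))*m = (205/21 + m)*m = m*(205/21 + m))
v(139) + w = (1/21)*139*(205 + 21*139) - 7944 = (1/21)*139*(205 + 2919) - 7944 = (1/21)*139*3124 - 7944 = 434236/21 - 7944 = 267412/21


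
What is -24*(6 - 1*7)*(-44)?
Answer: -1056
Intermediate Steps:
-24*(6 - 1*7)*(-44) = -24*(6 - 7)*(-44) = -24*(-1)*(-44) = 24*(-44) = -1056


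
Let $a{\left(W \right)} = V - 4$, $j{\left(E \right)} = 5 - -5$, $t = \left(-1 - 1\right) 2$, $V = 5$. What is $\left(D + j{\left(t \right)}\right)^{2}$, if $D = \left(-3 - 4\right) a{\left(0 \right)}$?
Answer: $9$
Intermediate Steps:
$t = -4$ ($t = \left(-2\right) 2 = -4$)
$j{\left(E \right)} = 10$ ($j{\left(E \right)} = 5 + 5 = 10$)
$a{\left(W \right)} = 1$ ($a{\left(W \right)} = 5 - 4 = 1$)
$D = -7$ ($D = \left(-3 - 4\right) 1 = \left(-7\right) 1 = -7$)
$\left(D + j{\left(t \right)}\right)^{2} = \left(-7 + 10\right)^{2} = 3^{2} = 9$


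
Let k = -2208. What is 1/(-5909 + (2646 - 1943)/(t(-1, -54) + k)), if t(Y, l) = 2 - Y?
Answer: -2205/13030048 ≈ -0.00016922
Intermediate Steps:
1/(-5909 + (2646 - 1943)/(t(-1, -54) + k)) = 1/(-5909 + (2646 - 1943)/((2 - 1*(-1)) - 2208)) = 1/(-5909 + 703/((2 + 1) - 2208)) = 1/(-5909 + 703/(3 - 2208)) = 1/(-5909 + 703/(-2205)) = 1/(-5909 + 703*(-1/2205)) = 1/(-5909 - 703/2205) = 1/(-13030048/2205) = -2205/13030048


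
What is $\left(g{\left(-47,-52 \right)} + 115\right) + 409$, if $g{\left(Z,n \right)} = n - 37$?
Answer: $435$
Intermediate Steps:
$g{\left(Z,n \right)} = -37 + n$
$\left(g{\left(-47,-52 \right)} + 115\right) + 409 = \left(\left(-37 - 52\right) + 115\right) + 409 = \left(-89 + 115\right) + 409 = 26 + 409 = 435$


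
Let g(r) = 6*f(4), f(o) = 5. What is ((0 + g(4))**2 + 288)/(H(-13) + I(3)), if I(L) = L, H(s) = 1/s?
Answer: 7722/19 ≈ 406.42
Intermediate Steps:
g(r) = 30 (g(r) = 6*5 = 30)
((0 + g(4))**2 + 288)/(H(-13) + I(3)) = ((0 + 30)**2 + 288)/(1/(-13) + 3) = (30**2 + 288)/(-1/13 + 3) = (900 + 288)/(38/13) = 1188*(13/38) = 7722/19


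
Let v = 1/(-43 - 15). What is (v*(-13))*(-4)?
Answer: -26/29 ≈ -0.89655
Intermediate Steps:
v = -1/58 (v = 1/(-58) = -1/58 ≈ -0.017241)
(v*(-13))*(-4) = -1/58*(-13)*(-4) = (13/58)*(-4) = -26/29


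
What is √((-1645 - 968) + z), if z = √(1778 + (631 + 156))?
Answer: √(-2613 + 3*√285) ≈ 50.62*I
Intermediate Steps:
z = 3*√285 (z = √(1778 + 787) = √2565 = 3*√285 ≈ 50.646)
√((-1645 - 968) + z) = √((-1645 - 968) + 3*√285) = √(-2613 + 3*√285)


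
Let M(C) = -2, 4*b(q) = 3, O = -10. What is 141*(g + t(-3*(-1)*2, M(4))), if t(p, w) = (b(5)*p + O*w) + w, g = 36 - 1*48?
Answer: 2961/2 ≈ 1480.5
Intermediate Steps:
b(q) = 3/4 (b(q) = (1/4)*3 = 3/4)
g = -12 (g = 36 - 48 = -12)
t(p, w) = -9*w + 3*p/4 (t(p, w) = (3*p/4 - 10*w) + w = (-10*w + 3*p/4) + w = -9*w + 3*p/4)
141*(g + t(-3*(-1)*2, M(4))) = 141*(-12 + (-9*(-2) + 3*(-3*(-1)*2)/4)) = 141*(-12 + (18 + 3*(3*2)/4)) = 141*(-12 + (18 + (3/4)*6)) = 141*(-12 + (18 + 9/2)) = 141*(-12 + 45/2) = 141*(21/2) = 2961/2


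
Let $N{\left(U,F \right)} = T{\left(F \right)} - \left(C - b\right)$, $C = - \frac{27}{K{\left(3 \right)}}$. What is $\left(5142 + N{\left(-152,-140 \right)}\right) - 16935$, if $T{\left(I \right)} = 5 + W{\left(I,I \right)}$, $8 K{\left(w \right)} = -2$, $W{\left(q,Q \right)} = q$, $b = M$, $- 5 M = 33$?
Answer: $- \frac{60213}{5} \approx -12043.0$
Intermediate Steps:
$M = - \frac{33}{5}$ ($M = \left(- \frac{1}{5}\right) 33 = - \frac{33}{5} \approx -6.6$)
$b = - \frac{33}{5} \approx -6.6$
$K{\left(w \right)} = - \frac{1}{4}$ ($K{\left(w \right)} = \frac{1}{8} \left(-2\right) = - \frac{1}{4}$)
$C = 108$ ($C = - \frac{27}{- \frac{1}{4}} = \left(-27\right) \left(-4\right) = 108$)
$T{\left(I \right)} = 5 + I$
$N{\left(U,F \right)} = - \frac{548}{5} + F$ ($N{\left(U,F \right)} = \left(5 + F\right) - \left(108 - - \frac{33}{5}\right) = \left(5 + F\right) - \left(108 + \frac{33}{5}\right) = \left(5 + F\right) - \frac{573}{5} = - \frac{548}{5} + F$)
$\left(5142 + N{\left(-152,-140 \right)}\right) - 16935 = \left(5142 - \frac{1248}{5}\right) - 16935 = \frac{24462}{5} - 16935 = - \frac{60213}{5}$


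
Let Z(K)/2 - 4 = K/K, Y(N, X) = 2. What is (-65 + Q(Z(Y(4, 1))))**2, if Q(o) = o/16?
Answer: 265225/64 ≈ 4144.1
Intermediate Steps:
Z(K) = 10 (Z(K) = 8 + 2*(K/K) = 8 + 2*1 = 8 + 2 = 10)
Q(o) = o/16 (Q(o) = o*(1/16) = o/16)
(-65 + Q(Z(Y(4, 1))))**2 = (-65 + (1/16)*10)**2 = (-65 + 5/8)**2 = (-515/8)**2 = 265225/64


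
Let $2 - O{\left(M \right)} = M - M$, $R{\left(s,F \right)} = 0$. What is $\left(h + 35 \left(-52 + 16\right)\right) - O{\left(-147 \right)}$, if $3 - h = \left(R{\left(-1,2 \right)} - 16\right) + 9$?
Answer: $-1252$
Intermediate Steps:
$O{\left(M \right)} = 2$ ($O{\left(M \right)} = 2 - \left(M - M\right) = 2 - 0 = 2 + 0 = 2$)
$h = 10$ ($h = 3 - \left(\left(0 - 16\right) + 9\right) = 3 - \left(-16 + 9\right) = 3 - -7 = 3 + 7 = 10$)
$\left(h + 35 \left(-52 + 16\right)\right) - O{\left(-147 \right)} = \left(10 + 35 \left(-52 + 16\right)\right) - 2 = \left(10 + 35 \left(-36\right)\right) - 2 = \left(10 - 1260\right) - 2 = -1250 - 2 = -1252$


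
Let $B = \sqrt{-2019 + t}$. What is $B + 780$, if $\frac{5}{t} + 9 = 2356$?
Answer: $780 + \frac{2 i \sqrt{2780366509}}{2347} \approx 780.0 + 44.933 i$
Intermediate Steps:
$t = \frac{5}{2347}$ ($t = \frac{5}{-9 + 2356} = \frac{5}{2347} \approx 0.0021304$)
$B = \frac{2 i \sqrt{2780366509}}{2347}$ ($B = \sqrt{-2019 + \frac{5}{2347}} = \sqrt{- \frac{4738588}{2347}} = \frac{2 i \sqrt{2780366509}}{2347} \approx 44.933 i$)
$B + 780 = \frac{2 i \sqrt{2780366509}}{2347} + 780 = 780 + \frac{2 i \sqrt{2780366509}}{2347}$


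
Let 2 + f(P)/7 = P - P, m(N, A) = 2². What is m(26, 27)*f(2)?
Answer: -56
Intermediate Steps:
m(N, A) = 4
f(P) = -14 (f(P) = -14 + 7*(P - P) = -14 + 7*0 = -14 + 0 = -14)
m(26, 27)*f(2) = 4*(-14) = -56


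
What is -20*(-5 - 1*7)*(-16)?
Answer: -3840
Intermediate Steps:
-20*(-5 - 1*7)*(-16) = -20*(-5 - 7)*(-16) = -20*(-12)*(-16) = 240*(-16) = -3840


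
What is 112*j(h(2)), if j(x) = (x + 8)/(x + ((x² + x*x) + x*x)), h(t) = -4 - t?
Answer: 112/51 ≈ 2.1961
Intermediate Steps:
j(x) = (8 + x)/(x + 3*x²) (j(x) = (8 + x)/(x + ((x² + x²) + x²)) = (8 + x)/(x + (2*x² + x²)) = (8 + x)/(x + 3*x²))
112*j(h(2)) = 112*((8 + (-4 - 1*2))/((-4 - 1*2)*(1 + 3*(-4 - 1*2)))) = 112*((8 + (-4 - 2))/((-4 - 2)*(1 + 3*(-4 - 2)))) = 112*((8 - 6)/((-6)*(1 + 3*(-6)))) = 112*(-⅙*2/(1 - 18)) = 112*(-⅙*2/(-17)) = 112*(-⅙*(-1/17)*2) = 112*(1/51) = 112/51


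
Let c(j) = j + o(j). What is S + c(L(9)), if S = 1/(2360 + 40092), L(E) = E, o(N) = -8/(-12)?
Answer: 1231111/127356 ≈ 9.6667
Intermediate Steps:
o(N) = ⅔ (o(N) = -8*(-1/12) = ⅔)
c(j) = ⅔ + j (c(j) = j + ⅔ = ⅔ + j)
S = 1/42452 ≈ 2.3556e-5
S + c(L(9)) = 1/42452 + (⅔ + 9) = 1/42452 + 29/3 = 1231111/127356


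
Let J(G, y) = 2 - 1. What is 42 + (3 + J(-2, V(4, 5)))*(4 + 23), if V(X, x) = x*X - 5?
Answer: 150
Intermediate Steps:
V(X, x) = -5 + X*x (V(X, x) = X*x - 5 = -5 + X*x)
J(G, y) = 1
42 + (3 + J(-2, V(4, 5)))*(4 + 23) = 42 + (3 + 1)*(4 + 23) = 42 + 4*27 = 42 + 108 = 150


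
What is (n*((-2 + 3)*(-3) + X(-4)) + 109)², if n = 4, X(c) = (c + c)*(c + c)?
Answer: 124609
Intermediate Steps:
X(c) = 4*c² (X(c) = (2*c)*(2*c) = 4*c²)
(n*((-2 + 3)*(-3) + X(-4)) + 109)² = (4*((-2 + 3)*(-3) + 4*(-4)²) + 109)² = (4*(1*(-3) + 4*16) + 109)² = (4*(-3 + 64) + 109)² = (4*61 + 109)² = (244 + 109)² = 353² = 124609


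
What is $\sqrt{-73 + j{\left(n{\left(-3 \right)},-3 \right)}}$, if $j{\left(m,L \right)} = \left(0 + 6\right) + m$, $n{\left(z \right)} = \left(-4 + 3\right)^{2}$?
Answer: $i \sqrt{66} \approx 8.124 i$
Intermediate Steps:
$n{\left(z \right)} = 1$ ($n{\left(z \right)} = \left(-1\right)^{2} = 1$)
$j{\left(m,L \right)} = 6 + m$
$\sqrt{-73 + j{\left(n{\left(-3 \right)},-3 \right)}} = \sqrt{-73 + \left(6 + 1\right)} = \sqrt{-73 + 7} = \sqrt{-66} = i \sqrt{66}$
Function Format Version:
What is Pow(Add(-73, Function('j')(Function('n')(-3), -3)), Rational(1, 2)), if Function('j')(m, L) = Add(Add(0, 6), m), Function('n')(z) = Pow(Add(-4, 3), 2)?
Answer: Mul(I, Pow(66, Rational(1, 2))) ≈ Mul(8.1240, I)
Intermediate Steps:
Function('n')(z) = 1 (Function('n')(z) = Pow(-1, 2) = 1)
Function('j')(m, L) = Add(6, m)
Pow(Add(-73, Function('j')(Function('n')(-3), -3)), Rational(1, 2)) = Pow(Add(-73, Add(6, 1)), Rational(1, 2)) = Pow(Add(-73, 7), Rational(1, 2)) = Pow(-66, Rational(1, 2)) = Mul(I, Pow(66, Rational(1, 2)))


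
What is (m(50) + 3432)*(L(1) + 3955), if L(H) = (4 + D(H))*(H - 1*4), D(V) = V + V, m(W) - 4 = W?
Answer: 13724382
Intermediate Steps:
m(W) = 4 + W
D(V) = 2*V
L(H) = (-4 + H)*(4 + 2*H) (L(H) = (4 + 2*H)*(H - 1*4) = (4 + 2*H)*(H - 4) = (4 + 2*H)*(-4 + H) = (-4 + H)*(4 + 2*H))
(m(50) + 3432)*(L(1) + 3955) = ((4 + 50) + 3432)*((-16 - 4*1 + 2*1²) + 3955) = (54 + 3432)*((-16 - 4 + 2*1) + 3955) = 3486*((-16 - 4 + 2) + 3955) = 3486*(-18 + 3955) = 3486*3937 = 13724382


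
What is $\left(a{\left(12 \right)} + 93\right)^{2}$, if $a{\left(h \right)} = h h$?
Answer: $56169$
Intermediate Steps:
$a{\left(h \right)} = h^{2}$
$\left(a{\left(12 \right)} + 93\right)^{2} = \left(12^{2} + 93\right)^{2} = \left(144 + 93\right)^{2} = 237^{2} = 56169$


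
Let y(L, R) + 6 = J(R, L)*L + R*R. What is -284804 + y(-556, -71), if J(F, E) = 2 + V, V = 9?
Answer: -285885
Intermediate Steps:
J(F, E) = 11 (J(F, E) = 2 + 9 = 11)
y(L, R) = -6 + R² + 11*L (y(L, R) = -6 + (11*L + R*R) = -6 + (11*L + R²) = -6 + (R² + 11*L) = -6 + R² + 11*L)
-284804 + y(-556, -71) = -284804 + (-6 + (-71)² + 11*(-556)) = -284804 + (-6 + 5041 - 6116) = -284804 - 1081 = -285885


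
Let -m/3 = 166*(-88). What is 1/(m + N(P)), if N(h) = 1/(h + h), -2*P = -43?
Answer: 43/1884433 ≈ 2.2819e-5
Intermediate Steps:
P = 43/2 (P = -½*(-43) = 43/2 ≈ 21.500)
N(h) = 1/(2*h)
m = 43824 (m = -498*(-88) = -3*(-14608) = 43824)
1/(m + N(P)) = 1/(43824 + 1/(2*(43/2))) = 1/(43824 + (½)*(2/43)) = 1/(43824 + 1/43) = 1/(1884433/43) = 43/1884433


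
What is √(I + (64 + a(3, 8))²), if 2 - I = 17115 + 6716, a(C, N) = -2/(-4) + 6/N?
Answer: I*√313143/4 ≈ 139.9*I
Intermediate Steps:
a(C, N) = ½ + 6/N (a(C, N) = -2*(-¼) + 6/N = ½ + 6/N)
I = -23829 (I = 2 - (17115 + 6716) = 2 - 1*23831 = 2 - 23831 = -23829)
√(I + (64 + a(3, 8))²) = √(-23829 + (64 + (½)*(12 + 8)/8)²) = √(-23829 + (64 + (½)*(⅛)*20)²) = √(-23829 + (64 + 5/4)²) = √(-23829 + (261/4)²) = √(-23829 + 68121/16) = √(-313143/16) = I*√313143/4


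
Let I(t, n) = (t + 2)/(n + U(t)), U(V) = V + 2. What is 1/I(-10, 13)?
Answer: -5/8 ≈ -0.62500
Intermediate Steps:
U(V) = 2 + V
I(t, n) = (2 + t)/(2 + n + t) (I(t, n) = (t + 2)/(n + (2 + t)) = (2 + t)/(2 + n + t))
1/I(-10, 13) = 1/((2 - 10)/(2 + 13 - 10)) = 1/(-8/5) = -5/8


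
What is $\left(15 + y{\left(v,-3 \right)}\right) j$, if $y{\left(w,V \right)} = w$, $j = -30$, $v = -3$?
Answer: $-360$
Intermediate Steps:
$\left(15 + y{\left(v,-3 \right)}\right) j = \left(15 - 3\right) \left(-30\right) = 12 \left(-30\right) = -360$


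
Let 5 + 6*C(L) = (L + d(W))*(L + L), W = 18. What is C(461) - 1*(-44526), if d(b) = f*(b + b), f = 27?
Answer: 529459/2 ≈ 2.6473e+5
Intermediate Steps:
d(b) = 54*b (d(b) = 27*(b + b) = 27*(2*b) = 54*b)
C(L) = -⅚ + L*(972 + L)/3 (C(L) = -⅚ + ((L + 54*18)*(L + L))/6 = -⅚ + ((L + 972)*(2*L))/6 = -⅚ + ((972 + L)*(2*L))/6 = -⅚ + (2*L*(972 + L))/6 = -⅚ + L*(972 + L)/3)
C(461) - 1*(-44526) = (-⅚ + 324*461 + (⅓)*461²) - 1*(-44526) = (-⅚ + 149364 + (⅓)*212521) + 44526 = (-⅚ + 149364 + 212521/3) + 44526 = 440407/2 + 44526 = 529459/2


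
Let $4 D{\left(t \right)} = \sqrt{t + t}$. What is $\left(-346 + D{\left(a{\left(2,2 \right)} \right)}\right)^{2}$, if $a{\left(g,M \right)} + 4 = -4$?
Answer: $\left(346 - i\right)^{2} \approx 1.1972 \cdot 10^{5} - 692.0 i$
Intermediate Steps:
$a{\left(g,M \right)} = -8$ ($a{\left(g,M \right)} = -4 - 4 = -8$)
$D{\left(t \right)} = \frac{\sqrt{2} \sqrt{t}}{4}$ ($D{\left(t \right)} = \frac{\sqrt{t + t}}{4} = \frac{\sqrt{2 t}}{4} = \frac{\sqrt{2} \sqrt{t}}{4}$)
$\left(-346 + D{\left(a{\left(2,2 \right)} \right)}\right)^{2} = \left(-346 + \frac{\sqrt{2} \sqrt{-8}}{4}\right)^{2} = \left(-346 + \frac{\sqrt{2} \cdot 2 i \sqrt{2}}{4}\right)^{2} = \left(-346 + i\right)^{2}$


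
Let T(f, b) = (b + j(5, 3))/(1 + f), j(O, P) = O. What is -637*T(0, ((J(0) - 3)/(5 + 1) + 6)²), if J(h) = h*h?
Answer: -89817/4 ≈ -22454.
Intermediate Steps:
J(h) = h²
T(f, b) = (5 + b)/(1 + f) (T(f, b) = (b + 5)/(1 + f) = (5 + b)/(1 + f))
-637*T(0, ((J(0) - 3)/(5 + 1) + 6)²) = -637*(5 + ((0² - 3)/(5 + 1) + 6)²)/(1 + 0) = -637*(5 + ((0 - 3)/6 + 6)²)/1 = -637*(5 + (-3*⅙ + 6)²) = -637*(5 + (-½ + 6)²) = -637*(5 + (11/2)²) = -637*(5 + 121/4) = -637*141/4 = -89817/4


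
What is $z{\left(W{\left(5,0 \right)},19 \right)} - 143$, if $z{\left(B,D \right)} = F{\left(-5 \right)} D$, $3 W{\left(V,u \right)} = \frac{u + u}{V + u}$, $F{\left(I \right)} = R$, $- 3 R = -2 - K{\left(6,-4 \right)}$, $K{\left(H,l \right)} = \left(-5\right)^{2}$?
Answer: $28$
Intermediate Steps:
$K{\left(H,l \right)} = 25$
$R = 9$ ($R = - \frac{-2 - 25}{3} = \left(- \frac{1}{3}\right) \left(-27\right) = 9$)
$F{\left(I \right)} = 9$
$W{\left(V,u \right)} = \frac{2 u}{3 \left(V + u\right)}$ ($W{\left(V,u \right)} = \frac{\left(u + u\right) \frac{1}{V + u}}{3} = \frac{2 u \frac{1}{V + u}}{3} = \frac{2 u}{3 \left(V + u\right)}$)
$z{\left(B,D \right)} = 9 D$
$z{\left(W{\left(5,0 \right)},19 \right)} - 143 = 9 \cdot 19 - 143 = 171 - 143 = 28$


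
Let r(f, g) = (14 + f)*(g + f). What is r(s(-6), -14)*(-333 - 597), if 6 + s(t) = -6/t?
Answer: 159030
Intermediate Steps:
s(t) = -6 - 6/t
r(f, g) = (14 + f)*(f + g)
r(s(-6), -14)*(-333 - 597) = ((-6 - 6/(-6))**2 + 14*(-6 - 6/(-6)) + 14*(-14) + (-6 - 6/(-6))*(-14))*(-333 - 597) = ((-6 - 6*(-1/6))**2 + 14*(-6 - 6*(-1/6)) - 196 + (-6 - 6*(-1/6))*(-14))*(-930) = ((-6 + 1)**2 + 14*(-6 + 1) - 196 + (-6 + 1)*(-14))*(-930) = ((-5)**2 + 14*(-5) - 196 - 5*(-14))*(-930) = (25 - 70 - 196 + 70)*(-930) = -171*(-930) = 159030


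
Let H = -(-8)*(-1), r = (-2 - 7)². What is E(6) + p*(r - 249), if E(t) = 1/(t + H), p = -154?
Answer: 51743/2 ≈ 25872.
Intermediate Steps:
r = 81 (r = (-9)² = 81)
H = -8 (H = -2*4 = -8)
E(t) = 1/(-8 + t) (E(t) = 1/(t - 8) = 1/(-8 + t))
E(6) + p*(r - 249) = 1/(-8 + 6) - 154*(81 - 249) = 1/(-2) - 154*(-168) = -½ + 25872 = 51743/2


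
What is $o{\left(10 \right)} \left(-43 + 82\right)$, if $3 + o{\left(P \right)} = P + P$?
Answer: $663$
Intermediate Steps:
$o{\left(P \right)} = -3 + 2 P$ ($o{\left(P \right)} = -3 + \left(P + P\right) = -3 + 2 P$)
$o{\left(10 \right)} \left(-43 + 82\right) = \left(-3 + 2 \cdot 10\right) \left(-43 + 82\right) = \left(-3 + 20\right) 39 = 17 \cdot 39 = 663$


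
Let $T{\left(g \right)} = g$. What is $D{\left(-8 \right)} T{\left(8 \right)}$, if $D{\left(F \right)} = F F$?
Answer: $512$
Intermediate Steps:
$D{\left(F \right)} = F^{2}$
$D{\left(-8 \right)} T{\left(8 \right)} = \left(-8\right)^{2} \cdot 8 = 64 \cdot 8 = 512$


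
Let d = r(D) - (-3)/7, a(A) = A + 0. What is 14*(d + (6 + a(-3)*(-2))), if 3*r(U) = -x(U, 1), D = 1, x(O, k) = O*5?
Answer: 452/3 ≈ 150.67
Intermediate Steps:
x(O, k) = 5*O
a(A) = A
r(U) = -5*U/3 (r(U) = (-5*U)/3 = -5*U/3)
d = -26/21 (d = -5/3*1 - (-3)/7 = -5/3 - (-3)/7 = -5/3 - 1*(-3/7) = -5/3 + 3/7 = -26/21 ≈ -1.2381)
14*(d + (6 + a(-3)*(-2))) = 14*(-26/21 + (6 - 3*(-2))) = 14*(-26/21 + (6 + 6)) = 14*(-26/21 + 12) = 14*(226/21) = 452/3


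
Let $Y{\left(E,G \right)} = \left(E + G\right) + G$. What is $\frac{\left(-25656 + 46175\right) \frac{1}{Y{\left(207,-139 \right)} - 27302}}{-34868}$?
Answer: $\frac{20519}{954441764} \approx 2.1498 \cdot 10^{-5}$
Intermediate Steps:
$Y{\left(E,G \right)} = E + 2 G$
$\frac{\left(-25656 + 46175\right) \frac{1}{Y{\left(207,-139 \right)} - 27302}}{-34868} = \frac{\left(-25656 + 46175\right) \frac{1}{\left(207 + 2 \left(-139\right)\right) - 27302}}{-34868} = \frac{20519}{\left(207 - 278\right) - 27302} \left(- \frac{1}{34868}\right) = \frac{20519}{-71 - 27302} \left(- \frac{1}{34868}\right) = \frac{20519}{-27373} \left(- \frac{1}{34868}\right) = 20519 \left(- \frac{1}{27373}\right) \left(- \frac{1}{34868}\right) = \left(- \frac{20519}{27373}\right) \left(- \frac{1}{34868}\right) = \frac{20519}{954441764}$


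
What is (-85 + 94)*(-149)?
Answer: -1341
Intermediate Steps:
(-85 + 94)*(-149) = 9*(-149) = -1341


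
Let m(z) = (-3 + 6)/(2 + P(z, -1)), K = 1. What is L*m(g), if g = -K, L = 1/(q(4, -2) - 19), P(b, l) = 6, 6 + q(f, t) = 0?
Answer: -3/200 ≈ -0.015000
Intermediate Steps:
q(f, t) = -6 (q(f, t) = -6 + 0 = -6)
L = -1/25 (L = 1/(-6 - 19) = 1/(-25) = -1/25 ≈ -0.040000)
g = -1 (g = -1*1 = -1)
m(z) = 3/8 (m(z) = (-3 + 6)/(2 + 6) = 3/8)
L*m(g) = -1/25*3/8 = -3/200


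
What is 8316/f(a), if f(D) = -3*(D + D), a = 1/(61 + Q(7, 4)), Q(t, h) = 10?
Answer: -98406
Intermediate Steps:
a = 1/71 (a = 1/(61 + 10) = 1/71 ≈ 0.014085)
f(D) = -6*D
8316/f(a) = 8316/((-6*1/71)) = 8316/(-6/71) = 8316*(-71/6) = -98406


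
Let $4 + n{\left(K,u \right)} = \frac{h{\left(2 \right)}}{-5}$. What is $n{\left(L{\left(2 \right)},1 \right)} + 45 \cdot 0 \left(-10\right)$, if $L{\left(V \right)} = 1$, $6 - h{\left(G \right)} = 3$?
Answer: $- \frac{23}{5} \approx -4.6$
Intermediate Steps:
$h{\left(G \right)} = 3$ ($h{\left(G \right)} = 6 - 3 = 3$)
$n{\left(K,u \right)} = - \frac{23}{5}$ ($n{\left(K,u \right)} = -4 + \frac{3}{-5} = -4 + 3 \left(- \frac{1}{5}\right) = -4 - \frac{3}{5} = - \frac{23}{5}$)
$n{\left(L{\left(2 \right)},1 \right)} + 45 \cdot 0 \left(-10\right) = - \frac{23}{5} + 45 \cdot 0 \left(-10\right) = - \frac{23}{5} + 45 \cdot 0 = - \frac{23}{5} + 0 = - \frac{23}{5}$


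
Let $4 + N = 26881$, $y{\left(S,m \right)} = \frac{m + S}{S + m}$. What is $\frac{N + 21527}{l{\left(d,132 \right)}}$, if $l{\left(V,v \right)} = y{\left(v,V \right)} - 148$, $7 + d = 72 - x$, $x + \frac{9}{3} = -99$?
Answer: $- \frac{48404}{147} \approx -329.28$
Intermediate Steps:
$y{\left(S,m \right)} = 1$ ($y{\left(S,m \right)} = \frac{S + m}{S + m} = 1$)
$x = -102$ ($x = -3 - 99 = -102$)
$d = 167$ ($d = -7 + \left(72 - -102\right) = -7 + \left(72 + 102\right) = -7 + 174 = 167$)
$l{\left(V,v \right)} = -147$ ($l{\left(V,v \right)} = 1 - 148 = -147$)
$N = 26877$ ($N = -4 + 26881 = 26877$)
$\frac{N + 21527}{l{\left(d,132 \right)}} = \frac{26877 + 21527}{-147} = 48404 \left(- \frac{1}{147}\right) = - \frac{48404}{147}$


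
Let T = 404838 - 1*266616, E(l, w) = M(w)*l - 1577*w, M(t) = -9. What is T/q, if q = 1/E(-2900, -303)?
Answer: 69654350682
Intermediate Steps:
E(l, w) = -1577*w - 9*l (E(l, w) = -9*l - 1577*w = -1577*w - 9*l)
T = 138222 (T = 404838 - 266616 = 138222)
q = 1/503931 (q = 1/(-1577*(-303) - 9*(-2900)) = 1/(477831 + 26100) = 1/503931 ≈ 1.9844e-6)
T/q = 138222/(1/503931) = 138222*503931 = 69654350682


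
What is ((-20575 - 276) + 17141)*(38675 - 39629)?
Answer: 3539340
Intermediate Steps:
((-20575 - 276) + 17141)*(38675 - 39629) = (-20851 + 17141)*(-954) = -3710*(-954) = 3539340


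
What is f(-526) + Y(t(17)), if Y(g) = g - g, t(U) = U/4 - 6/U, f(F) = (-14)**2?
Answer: 196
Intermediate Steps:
f(F) = 196
t(U) = -6/U + U/4 (t(U) = U*(1/4) - 6/U = U/4 - 6/U = -6/U + U/4)
Y(g) = 0
f(-526) + Y(t(17)) = 196 + 0 = 196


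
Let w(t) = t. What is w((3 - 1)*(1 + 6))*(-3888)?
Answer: -54432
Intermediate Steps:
w((3 - 1)*(1 + 6))*(-3888) = ((3 - 1)*(1 + 6))*(-3888) = (2*7)*(-3888) = 14*(-3888) = -54432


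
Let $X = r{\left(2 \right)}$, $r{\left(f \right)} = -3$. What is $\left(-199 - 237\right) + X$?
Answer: $-439$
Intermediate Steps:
$X = -3$
$\left(-199 - 237\right) + X = \left(-199 - 237\right) - 3 = -436 - 3 = -439$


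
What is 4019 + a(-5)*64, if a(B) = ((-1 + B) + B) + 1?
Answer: 3379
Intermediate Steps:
a(B) = 2*B (a(B) = (-1 + 2*B) + 1 = 2*B)
4019 + a(-5)*64 = 4019 + (2*(-5))*64 = 4019 - 10*64 = 4019 - 640 = 3379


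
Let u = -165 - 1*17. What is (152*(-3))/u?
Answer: 228/91 ≈ 2.5055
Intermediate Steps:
u = -182 (u = -165 - 17 = -182)
(152*(-3))/u = (152*(-3))/(-182) = -456*(-1/182) = 228/91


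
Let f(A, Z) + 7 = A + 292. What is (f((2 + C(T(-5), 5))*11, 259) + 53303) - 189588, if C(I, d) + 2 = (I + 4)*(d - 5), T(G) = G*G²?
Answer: -136000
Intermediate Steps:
T(G) = G³
C(I, d) = -2 + (-5 + d)*(4 + I) (C(I, d) = -2 + (I + 4)*(d - 5) = -2 + (4 + I)*(-5 + d) = -2 + (-5 + d)*(4 + I))
f(A, Z) = 285 + A (f(A, Z) = -7 + (A + 292) = -7 + (292 + A) = 285 + A)
(f((2 + C(T(-5), 5))*11, 259) + 53303) - 189588 = ((285 + (2 + (-22 - 5*(-5)³ + 4*5 + (-5)³*5))*11) + 53303) - 189588 = ((285 + (2 + (-22 - 5*(-125) + 20 - 125*5))*11) + 53303) - 189588 = ((285 + (2 + (-22 + 625 + 20 - 625))*11) + 53303) - 189588 = ((285 + (2 - 2)*11) + 53303) - 189588 = ((285 + 0*11) + 53303) - 189588 = ((285 + 0) + 53303) - 189588 = (285 + 53303) - 189588 = 53588 - 189588 = -136000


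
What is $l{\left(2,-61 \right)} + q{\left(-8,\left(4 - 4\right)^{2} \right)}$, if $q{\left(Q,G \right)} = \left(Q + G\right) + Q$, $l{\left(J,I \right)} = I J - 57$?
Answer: $-195$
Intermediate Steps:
$l{\left(J,I \right)} = -57 + I J$
$q{\left(Q,G \right)} = G + 2 Q$ ($q{\left(Q,G \right)} = \left(G + Q\right) + Q = G + 2 Q$)
$l{\left(2,-61 \right)} + q{\left(-8,\left(4 - 4\right)^{2} \right)} = \left(-57 - 122\right) + \left(\left(4 - 4\right)^{2} + 2 \left(-8\right)\right) = \left(-57 - 122\right) - \left(16 - 0^{2}\right) = -179 + \left(0 - 16\right) = -179 - 16 = -195$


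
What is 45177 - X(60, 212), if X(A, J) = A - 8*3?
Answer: 45141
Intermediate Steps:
X(A, J) = -24 + A (X(A, J) = A - 24 = -24 + A)
45177 - X(60, 212) = 45177 - (-24 + 60) = 45177 - 1*36 = 45177 - 36 = 45141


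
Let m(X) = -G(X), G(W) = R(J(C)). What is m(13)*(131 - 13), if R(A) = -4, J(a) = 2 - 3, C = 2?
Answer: 472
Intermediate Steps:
J(a) = -1
G(W) = -4
m(X) = 4 (m(X) = -1*(-4) = 4)
m(13)*(131 - 13) = 4*(131 - 13) = 4*118 = 472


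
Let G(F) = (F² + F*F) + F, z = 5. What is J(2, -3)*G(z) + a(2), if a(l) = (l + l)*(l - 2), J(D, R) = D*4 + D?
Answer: 550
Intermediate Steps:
J(D, R) = 5*D (J(D, R) = 4*D + D = 5*D)
G(F) = F + 2*F² (G(F) = (F² + F²) + F = 2*F² + F = F + 2*F²)
a(l) = 2*l*(-2 + l) (a(l) = (2*l)*(-2 + l) = 2*l*(-2 + l))
J(2, -3)*G(z) + a(2) = (5*2)*(5*(1 + 2*5)) + 2*2*(-2 + 2) = 10*(5*(1 + 10)) + 2*2*0 = 10*(5*11) + 0 = 10*55 + 0 = 550 + 0 = 550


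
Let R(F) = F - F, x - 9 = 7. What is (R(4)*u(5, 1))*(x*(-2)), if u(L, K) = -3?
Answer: 0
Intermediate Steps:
x = 16 (x = 9 + 7 = 16)
R(F) = 0
(R(4)*u(5, 1))*(x*(-2)) = (0*(-3))*(16*(-2)) = 0*(-32) = 0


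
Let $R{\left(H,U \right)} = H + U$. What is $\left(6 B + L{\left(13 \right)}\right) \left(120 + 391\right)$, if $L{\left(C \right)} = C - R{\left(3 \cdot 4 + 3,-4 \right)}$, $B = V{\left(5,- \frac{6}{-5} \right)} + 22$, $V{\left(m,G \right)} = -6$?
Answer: $50078$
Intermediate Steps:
$B = 16$ ($B = -6 + 22 = 16$)
$L{\left(C \right)} = -11 + C$ ($L{\left(C \right)} = C - \left(\left(3 \cdot 4 + 3\right) - 4\right) = C - \left(\left(12 + 3\right) - 4\right) = C - \left(15 - 4\right) = C - 11 = -11 + C$)
$\left(6 B + L{\left(13 \right)}\right) \left(120 + 391\right) = \left(6 \cdot 16 + \left(-11 + 13\right)\right) \left(120 + 391\right) = \left(96 + 2\right) 511 = 98 \cdot 511 = 50078$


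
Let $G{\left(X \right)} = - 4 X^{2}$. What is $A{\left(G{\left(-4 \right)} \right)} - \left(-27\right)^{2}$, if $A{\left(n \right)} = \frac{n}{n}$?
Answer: $-728$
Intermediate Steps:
$A{\left(n \right)} = 1$
$A{\left(G{\left(-4 \right)} \right)} - \left(-27\right)^{2} = 1 - \left(-27\right)^{2} = 1 - 729 = -728$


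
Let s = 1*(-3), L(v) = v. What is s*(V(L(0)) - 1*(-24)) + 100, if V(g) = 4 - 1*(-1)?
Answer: 13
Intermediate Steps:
V(g) = 5 (V(g) = 4 + 1 = 5)
s = -3
s*(V(L(0)) - 1*(-24)) + 100 = -3*(5 - 1*(-24)) + 100 = -3*(5 + 24) + 100 = -3*29 + 100 = -87 + 100 = 13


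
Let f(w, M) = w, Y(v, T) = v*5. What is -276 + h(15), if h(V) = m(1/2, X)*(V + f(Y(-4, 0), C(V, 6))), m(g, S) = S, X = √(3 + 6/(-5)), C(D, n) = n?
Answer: -276 - 3*√5 ≈ -282.71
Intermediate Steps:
Y(v, T) = 5*v
X = 3*√5/5 (X = √(3 + 6*(-⅕)) = √(3 - 6/5) = √(9/5) = 3*√5/5 ≈ 1.3416)
h(V) = 3*√5*(-20 + V)/5 (h(V) = (3*√5/5)*(V + 5*(-4)) = (3*√5/5)*(V - 20) = (3*√5/5)*(-20 + V) = 3*√5*(-20 + V)/5)
-276 + h(15) = -276 + 3*√5*(-20 + 15)/5 = -276 + (⅗)*√5*(-5) = -276 - 3*√5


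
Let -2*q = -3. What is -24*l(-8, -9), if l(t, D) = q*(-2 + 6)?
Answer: -144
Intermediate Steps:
q = 3/2 (q = -½*(-3) = 3/2 ≈ 1.5000)
l(t, D) = 6 (l(t, D) = 3*(-2 + 6)/2 = (3/2)*4 = 6)
-24*l(-8, -9) = -24*6 = -144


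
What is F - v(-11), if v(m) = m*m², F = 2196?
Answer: 3527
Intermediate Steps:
v(m) = m³
F - v(-11) = 2196 - 1*(-11)³ = 2196 - 1*(-1331) = 2196 + 1331 = 3527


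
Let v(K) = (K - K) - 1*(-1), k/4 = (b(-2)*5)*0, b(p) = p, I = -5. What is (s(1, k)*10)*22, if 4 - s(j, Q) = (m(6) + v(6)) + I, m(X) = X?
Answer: 440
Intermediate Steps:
k = 0 (k = 4*(-2*5*0) = 4*(-10*0) = 4*0 = 0)
v(K) = 1 (v(K) = 0 + 1 = 1)
s(j, Q) = 2 (s(j, Q) = 4 - ((6 + 1) - 5) = 4 - (7 - 5) = 4 - 1*2 = 4 - 2 = 2)
(s(1, k)*10)*22 = (2*10)*22 = 20*22 = 440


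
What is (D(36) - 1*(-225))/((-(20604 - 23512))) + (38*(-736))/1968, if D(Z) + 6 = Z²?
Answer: -4896839/357684 ≈ -13.690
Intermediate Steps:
D(Z) = -6 + Z²
(D(36) - 1*(-225))/((-(20604 - 23512))) + (38*(-736))/1968 = ((-6 + 36²) - 1*(-225))/((-(20604 - 23512))) + (38*(-736))/1968 = ((-6 + 1296) + 225)/((-1*(-2908))) - 27968*1/1968 = (1290 + 225)/2908 - 1748/123 = 1515*(1/2908) - 1748/123 = 1515/2908 - 1748/123 = -4896839/357684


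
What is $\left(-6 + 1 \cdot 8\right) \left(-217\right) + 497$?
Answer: $63$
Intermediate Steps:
$\left(-6 + 1 \cdot 8\right) \left(-217\right) + 497 = \left(-6 + 8\right) \left(-217\right) + 497 = 2 \left(-217\right) + 497 = -434 + 497 = 63$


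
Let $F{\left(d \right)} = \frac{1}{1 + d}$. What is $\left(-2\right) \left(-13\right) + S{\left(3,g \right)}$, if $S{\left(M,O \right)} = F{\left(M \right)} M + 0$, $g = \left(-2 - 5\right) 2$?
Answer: $\frac{107}{4} \approx 26.75$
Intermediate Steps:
$g = -14$ ($g = \left(-7\right) 2 = -14$)
$S{\left(M,O \right)} = \frac{M}{1 + M}$ ($S{\left(M,O \right)} = \frac{M}{1 + M} + 0 = \frac{M}{1 + M}$)
$\left(-2\right) \left(-13\right) + S{\left(3,g \right)} = \left(-2\right) \left(-13\right) + \frac{3}{1 + 3} = 26 + \frac{3}{4} = \frac{107}{4}$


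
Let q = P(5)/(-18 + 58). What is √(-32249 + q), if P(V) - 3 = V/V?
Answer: I*√3224890/10 ≈ 179.58*I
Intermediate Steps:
P(V) = 4 (P(V) = 3 + V/V = 3 + 1 = 4)
q = ⅒ (q = 4/(-18 + 58) = 4/40 = 4*(1/40) = ⅒ ≈ 0.10000)
√(-32249 + q) = √(-32249 + ⅒) = √(-322489/10) = I*√3224890/10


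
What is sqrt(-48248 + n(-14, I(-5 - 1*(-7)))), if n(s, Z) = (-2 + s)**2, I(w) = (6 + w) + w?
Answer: 2*I*sqrt(11998) ≈ 219.07*I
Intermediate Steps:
I(w) = 6 + 2*w
sqrt(-48248 + n(-14, I(-5 - 1*(-7)))) = sqrt(-48248 + (-2 - 14)**2) = sqrt(-48248 + (-16)**2) = sqrt(-48248 + 256) = sqrt(-47992) = 2*I*sqrt(11998)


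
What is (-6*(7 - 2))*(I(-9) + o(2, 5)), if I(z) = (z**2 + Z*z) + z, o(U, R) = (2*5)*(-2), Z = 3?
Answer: -750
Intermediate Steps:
o(U, R) = -20 (o(U, R) = 10*(-2) = -20)
I(z) = z**2 + 4*z (I(z) = (z**2 + 3*z) + z = z**2 + 4*z)
(-6*(7 - 2))*(I(-9) + o(2, 5)) = (-6*(7 - 2))*(-9*(4 - 9) - 20) = (-6*5)*(-9*(-5) - 20) = -30*(45 - 20) = -30*25 = -750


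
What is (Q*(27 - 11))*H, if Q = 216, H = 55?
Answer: 190080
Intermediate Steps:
(Q*(27 - 11))*H = (216*(27 - 11))*55 = (216*16)*55 = 3456*55 = 190080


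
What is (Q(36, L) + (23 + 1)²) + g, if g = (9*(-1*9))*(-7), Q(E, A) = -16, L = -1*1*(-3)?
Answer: 1127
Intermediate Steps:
L = 3 (L = -1*(-3) = 3)
g = 567 (g = (9*(-9))*(-7) = -81*(-7) = 567)
(Q(36, L) + (23 + 1)²) + g = (-16 + (23 + 1)²) + 567 = (-16 + 24²) + 567 = (-16 + 576) + 567 = 560 + 567 = 1127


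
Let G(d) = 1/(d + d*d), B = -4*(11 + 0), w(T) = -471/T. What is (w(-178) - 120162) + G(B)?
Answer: -20233393201/168388 ≈ -1.2016e+5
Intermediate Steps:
B = -44 (B = -4*11 = -44)
G(d) = 1/(d + d**2)
(w(-178) - 120162) + G(B) = (-471/(-178) - 120162) + 1/((-44)*(1 - 44)) = (-471*(-1/178) - 120162) - 1/44/(-43) = (471/178 - 120162) - 1/44*(-1/43) = -21388365/178 + 1/1892 = -20233393201/168388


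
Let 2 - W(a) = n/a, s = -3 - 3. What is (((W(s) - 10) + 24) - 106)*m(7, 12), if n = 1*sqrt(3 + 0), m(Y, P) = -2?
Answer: 180 - sqrt(3)/3 ≈ 179.42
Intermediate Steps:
s = -6
n = sqrt(3) (n = 1*sqrt(3) = sqrt(3) ≈ 1.7320)
W(a) = 2 - sqrt(3)/a
(((W(s) - 10) + 24) - 106)*m(7, 12) = ((((2 - 1*sqrt(3)/(-6)) - 10) + 24) - 106)*(-2) = ((((2 - 1*sqrt(3)*(-1/6)) - 10) + 24) - 106)*(-2) = ((((2 + sqrt(3)/6) - 10) + 24) - 106)*(-2) = (((-8 + sqrt(3)/6) + 24) - 106)*(-2) = ((16 + sqrt(3)/6) - 106)*(-2) = (-90 + sqrt(3)/6)*(-2) = 180 - sqrt(3)/3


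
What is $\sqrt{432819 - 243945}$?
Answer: $3 \sqrt{20986} \approx 434.6$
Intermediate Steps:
$\sqrt{432819 - 243945} = \sqrt{188874} = 3 \sqrt{20986}$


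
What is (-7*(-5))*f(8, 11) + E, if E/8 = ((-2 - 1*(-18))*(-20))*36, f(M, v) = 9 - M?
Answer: -92125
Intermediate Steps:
E = -92160 (E = 8*(((-2 - 1*(-18))*(-20))*36) = 8*(((-2 + 18)*(-20))*36) = 8*((16*(-20))*36) = 8*(-320*36) = 8*(-11520) = -92160)
(-7*(-5))*f(8, 11) + E = (-7*(-5))*(9 - 1*8) - 92160 = 35*(9 - 8) - 92160 = 35*1 - 92160 = 35 - 92160 = -92125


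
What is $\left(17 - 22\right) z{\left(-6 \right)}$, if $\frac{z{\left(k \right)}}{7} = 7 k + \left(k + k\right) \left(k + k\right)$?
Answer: $-3570$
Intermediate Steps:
$z{\left(k \right)} = 28 k^{2} + 49 k$ ($z{\left(k \right)} = 7 \left(7 k + \left(k + k\right) \left(k + k\right)\right) = 7 \left(7 k + 2 k 2 k\right) = 7 \left(7 k + 4 k^{2}\right) = 7 \left(4 k^{2} + 7 k\right) = 28 k^{2} + 49 k$)
$\left(17 - 22\right) z{\left(-6 \right)} = \left(17 - 22\right) 7 \left(-6\right) \left(7 + 4 \left(-6\right)\right) = - 5 \cdot 7 \left(-6\right) \left(7 - 24\right) = - 5 \cdot 7 \left(-6\right) \left(-17\right) = \left(-5\right) 714 = -3570$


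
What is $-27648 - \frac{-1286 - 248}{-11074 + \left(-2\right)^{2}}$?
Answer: $- \frac{153032447}{5535} \approx -27648.0$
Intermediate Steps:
$-27648 - \frac{-1286 - 248}{-11074 + \left(-2\right)^{2}} = -27648 - - \frac{1534}{-11074 + 4} = -27648 - - \frac{1534}{-11070} = -27648 - \left(-1534\right) \left(- \frac{1}{11070}\right) = -27648 - \frac{767}{5535} = - \frac{153032447}{5535}$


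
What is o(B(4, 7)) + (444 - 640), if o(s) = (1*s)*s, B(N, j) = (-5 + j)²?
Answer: -180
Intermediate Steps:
o(s) = s² (o(s) = s*s = s²)
o(B(4, 7)) + (444 - 640) = ((-5 + 7)²)² + (444 - 640) = (2²)² - 196 = 4² - 196 = 16 - 196 = -180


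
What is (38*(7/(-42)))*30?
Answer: -190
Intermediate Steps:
(38*(7/(-42)))*30 = (38*(7*(-1/42)))*30 = (38*(-⅙))*30 = -19/3*30 = -190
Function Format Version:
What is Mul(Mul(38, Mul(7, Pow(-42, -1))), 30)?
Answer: -190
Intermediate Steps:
Mul(Mul(38, Mul(7, Pow(-42, -1))), 30) = Mul(Mul(38, Mul(7, Rational(-1, 42))), 30) = Mul(Mul(38, Rational(-1, 6)), 30) = Mul(Rational(-19, 3), 30) = -190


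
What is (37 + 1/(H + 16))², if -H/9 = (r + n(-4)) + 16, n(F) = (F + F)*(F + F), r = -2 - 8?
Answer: 516062089/376996 ≈ 1368.9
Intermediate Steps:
r = -10
n(F) = 4*F² (n(F) = (2*F)*(2*F) = 4*F²)
H = -630 (H = -9*((-10 + 4*(-4)²) + 16) = -9*((-10 + 4*16) + 16) = -9*((-10 + 64) + 16) = -9*(54 + 16) = -9*70 = -630)
(37 + 1/(H + 16))² = (37 + 1/(-630 + 16))² = (37 + 1/(-614))² = (37 - 1/614)² = (22717/614)² = 516062089/376996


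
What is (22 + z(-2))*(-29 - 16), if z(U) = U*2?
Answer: -810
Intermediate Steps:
z(U) = 2*U
(22 + z(-2))*(-29 - 16) = (22 + 2*(-2))*(-29 - 16) = (22 - 4)*(-45) = 18*(-45) = -810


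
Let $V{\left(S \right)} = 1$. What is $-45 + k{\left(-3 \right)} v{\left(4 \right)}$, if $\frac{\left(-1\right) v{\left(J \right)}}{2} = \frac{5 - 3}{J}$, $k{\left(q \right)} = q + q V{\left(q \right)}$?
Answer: $-39$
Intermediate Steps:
$k{\left(q \right)} = 2 q$ ($k{\left(q \right)} = q + q 1 = q + q = 2 q$)
$v{\left(J \right)} = - \frac{4}{J}$ ($v{\left(J \right)} = - 2 \frac{5 - 3}{J} = - 2 \frac{2}{J} = - \frac{4}{J}$)
$-45 + k{\left(-3 \right)} v{\left(4 \right)} = -45 + 2 \left(-3\right) \left(- \frac{4}{4}\right) = -45 - 6 \left(\left(-4\right) \frac{1}{4}\right) = -45 - -6 = -45 + 6 = -39$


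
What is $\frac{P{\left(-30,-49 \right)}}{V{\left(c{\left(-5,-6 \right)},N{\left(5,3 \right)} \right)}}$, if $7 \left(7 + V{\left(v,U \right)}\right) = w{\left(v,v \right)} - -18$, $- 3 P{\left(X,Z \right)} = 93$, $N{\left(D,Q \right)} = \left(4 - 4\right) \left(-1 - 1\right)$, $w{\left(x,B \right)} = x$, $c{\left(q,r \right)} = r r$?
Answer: $- \frac{217}{5} \approx -43.4$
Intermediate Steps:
$c{\left(q,r \right)} = r^{2}$
$N{\left(D,Q \right)} = 0$ ($N{\left(D,Q \right)} = 0 \left(-2\right) = 0$)
$P{\left(X,Z \right)} = -31$ ($P{\left(X,Z \right)} = \left(- \frac{1}{3}\right) 93 = -31$)
$V{\left(v,U \right)} = - \frac{31}{7} + \frac{v}{7}$ ($V{\left(v,U \right)} = -7 + \frac{v - -18}{7} = -7 + \frac{v + 18}{7} = -7 + \frac{18 + v}{7} = -7 + \left(\frac{18}{7} + \frac{v}{7}\right) = - \frac{31}{7} + \frac{v}{7}$)
$\frac{P{\left(-30,-49 \right)}}{V{\left(c{\left(-5,-6 \right)},N{\left(5,3 \right)} \right)}} = - \frac{31}{- \frac{31}{7} + \frac{\left(-6\right)^{2}}{7}} = - \frac{31}{- \frac{31}{7} + \frac{1}{7} \cdot 36} = - \frac{31}{- \frac{31}{7} + \frac{36}{7}} = - \frac{31}{\frac{5}{7}} = \left(-31\right) \frac{7}{5} = - \frac{217}{5}$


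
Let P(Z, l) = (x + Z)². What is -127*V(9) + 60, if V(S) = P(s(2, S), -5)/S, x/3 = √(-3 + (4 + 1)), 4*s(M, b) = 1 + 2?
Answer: -3231/16 - 127*√2/2 ≈ -291.74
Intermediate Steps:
s(M, b) = ¾ (s(M, b) = (1 + 2)/4 = (¼)*3 = ¾)
x = 3*√2 (x = 3*√(-3 + (4 + 1)) = 3*√(-3 + 5) = 3*√2 ≈ 4.2426)
P(Z, l) = (Z + 3*√2)² (P(Z, l) = (3*√2 + Z)² = (Z + 3*√2)²)
V(S) = (¾ + 3*√2)²/S
-127*V(9) + 60 = -1143*(33 + 8*√2)/(16*9) + 60 = -127*(33/16 + √2/2) + 60 = (-4191/16 - 127*√2/2) + 60 = -3231/16 - 127*√2/2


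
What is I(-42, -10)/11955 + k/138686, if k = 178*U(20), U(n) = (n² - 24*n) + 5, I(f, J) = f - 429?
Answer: -37486726/276331855 ≈ -0.13566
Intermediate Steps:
I(f, J) = -429 + f
U(n) = 5 + n² - 24*n
k = -13350 (k = 178*(5 + 20² - 24*20) = 178*(5 + 400 - 480) = 178*(-75) = -13350)
I(-42, -10)/11955 + k/138686 = (-429 - 42)/11955 - 13350/138686 = -471*1/11955 - 13350*1/138686 = -157/3985 - 6675/69343 = -37486726/276331855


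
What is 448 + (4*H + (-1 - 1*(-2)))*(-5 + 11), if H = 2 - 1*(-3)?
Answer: 574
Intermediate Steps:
H = 5 (H = 2 + 3 = 5)
448 + (4*H + (-1 - 1*(-2)))*(-5 + 11) = 448 + (4*5 + (-1 - 1*(-2)))*(-5 + 11) = 448 + (20 + (-1 + 2))*6 = 448 + (20 + 1)*6 = 448 + 21*6 = 448 + 126 = 574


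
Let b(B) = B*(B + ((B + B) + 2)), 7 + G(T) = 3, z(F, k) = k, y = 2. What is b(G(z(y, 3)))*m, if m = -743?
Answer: -29720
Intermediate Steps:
G(T) = -4 (G(T) = -7 + 3 = -4)
b(B) = B*(2 + 3*B) (b(B) = B*(B + (2*B + 2)) = B*(B + (2 + 2*B)) = B*(2 + 3*B))
b(G(z(y, 3)))*m = -4*(2 + 3*(-4))*(-743) = -4*(2 - 12)*(-743) = -4*(-10)*(-743) = 40*(-743) = -29720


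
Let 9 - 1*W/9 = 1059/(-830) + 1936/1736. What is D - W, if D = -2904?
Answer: -537888837/180110 ≈ -2986.4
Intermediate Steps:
W = 14849397/180110 (W = 81 - 9*(1059/(-830) + 1936/1736) = 81 - 9*(1059*(-1/830) + 1936*(1/1736)) = 81 - 9*(-1059/830 + 242/217) = 81 - 9*(-28943/180110) = 81 + 260487/180110 = 14849397/180110 ≈ 82.446)
D - W = -2904 - 1*14849397/180110 = -2904 - 14849397/180110 = -537888837/180110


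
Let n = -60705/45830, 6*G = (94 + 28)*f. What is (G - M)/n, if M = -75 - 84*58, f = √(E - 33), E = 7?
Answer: -15114734/4047 - 559126*I*√26/36423 ≈ -3734.8 - 78.275*I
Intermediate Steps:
f = I*√26 (f = √(7 - 33) = √(-26) = I*√26 ≈ 5.099*I)
M = -4947 (M = -75 - 4872 = -4947)
G = 61*I*√26/3 (G = ((94 + 28)*(I*√26))/6 = (122*(I*√26))/6 = (122*I*√26)/6 = 61*I*√26/3 ≈ 103.68*I)
n = -12141/9166 (n = -60705*1/45830 = -12141/9166 ≈ -1.3246)
(G - M)/n = (61*I*√26/3 - 1*(-4947))/(-12141/9166) = (61*I*√26/3 + 4947)*(-9166/12141) = (4947 + 61*I*√26/3)*(-9166/12141) = -15114734/4047 - 559126*I*√26/36423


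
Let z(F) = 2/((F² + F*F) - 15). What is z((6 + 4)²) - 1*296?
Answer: -5915558/19985 ≈ -296.00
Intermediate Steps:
z(F) = 2/(-15 + 2*F²) (z(F) = 2/((F² + F²) - 15) = 2/(2*F² - 15) = 2/(-15 + 2*F²))
z((6 + 4)²) - 1*296 = 2/(-15 + 2*((6 + 4)²)²) - 1*296 = 2/(-15 + 2*(10²)²) - 296 = 2/(-15 + 2*100²) - 296 = 2/(-15 + 2*10000) - 296 = 2/(-15 + 20000) - 296 = 2/19985 - 296 = -5915558/19985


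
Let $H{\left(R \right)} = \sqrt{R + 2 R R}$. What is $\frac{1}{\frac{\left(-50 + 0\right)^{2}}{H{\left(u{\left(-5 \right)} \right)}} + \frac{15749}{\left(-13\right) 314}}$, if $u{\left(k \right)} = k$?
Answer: $\frac{578586762}{20826172720991} + \frac{24994086000 \sqrt{5}}{20826172720991} \approx 0.0027114$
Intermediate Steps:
$H{\left(R \right)} = \sqrt{R + 2 R^{2}}$
$\frac{1}{\frac{\left(-50 + 0\right)^{2}}{H{\left(u{\left(-5 \right)} \right)}} + \frac{15749}{\left(-13\right) 314}} = \frac{1}{\frac{\left(-50 + 0\right)^{2}}{\sqrt{- 5 \left(1 + 2 \left(-5\right)\right)}} + \frac{15749}{\left(-13\right) 314}} = \frac{1}{\frac{\left(-50\right)^{2}}{\sqrt{- 5 \left(1 - 10\right)}} + \frac{15749}{-4082}} = \frac{1}{\frac{2500}{\sqrt{\left(-5\right) \left(-9\right)}} + 15749 \left(- \frac{1}{4082}\right)} = \frac{1}{\frac{2500}{\sqrt{45}} - \frac{15749}{4082}} = \frac{1}{\frac{2500}{3 \sqrt{5}} - \frac{15749}{4082}} = \frac{1}{2500 \frac{\sqrt{5}}{15} - \frac{15749}{4082}} = \frac{1}{\frac{500 \sqrt{5}}{3} - \frac{15749}{4082}} = \frac{1}{- \frac{15749}{4082} + \frac{500 \sqrt{5}}{3}}$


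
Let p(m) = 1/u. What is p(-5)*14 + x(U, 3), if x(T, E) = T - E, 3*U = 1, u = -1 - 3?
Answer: -37/6 ≈ -6.1667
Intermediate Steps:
u = -4
U = 1/3 (U = (1/3)*1 = 1/3 ≈ 0.33333)
p(m) = -1/4 (p(m) = 1/(-4) = -1/4)
p(-5)*14 + x(U, 3) = -1/4*14 + (1/3 - 1*3) = -7/2 + (1/3 - 3) = -7/2 - 8/3 = -37/6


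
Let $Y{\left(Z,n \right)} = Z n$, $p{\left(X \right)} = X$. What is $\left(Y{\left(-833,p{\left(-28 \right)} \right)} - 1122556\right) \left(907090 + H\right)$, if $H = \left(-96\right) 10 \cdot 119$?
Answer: $-871526091200$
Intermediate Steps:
$H = -114240$ ($H = \left(-960\right) 119 = -114240$)
$\left(Y{\left(-833,p{\left(-28 \right)} \right)} - 1122556\right) \left(907090 + H\right) = \left(\left(-833\right) \left(-28\right) - 1122556\right) \left(907090 - 114240\right) = \left(23324 - 1122556\right) 792850 = \left(-1099232\right) 792850 = -871526091200$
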